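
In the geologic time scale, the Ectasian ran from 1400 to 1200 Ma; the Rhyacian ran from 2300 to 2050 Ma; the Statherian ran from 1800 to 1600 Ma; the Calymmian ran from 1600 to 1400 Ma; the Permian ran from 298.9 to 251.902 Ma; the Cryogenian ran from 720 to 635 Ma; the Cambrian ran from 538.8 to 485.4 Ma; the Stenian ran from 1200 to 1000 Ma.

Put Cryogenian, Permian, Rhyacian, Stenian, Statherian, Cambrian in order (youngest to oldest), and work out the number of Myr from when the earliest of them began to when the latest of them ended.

From the excerpt: Cryogenian 720–635; Permian 298.9–251.902; Rhyacian 2300–2050; Stenian 1200–1000; Statherian 1800–1600; Cambrian 538.8–485.4 (Ma).
Larger Ma is earlier, so the oldest is Rhyacian and the youngest is Permian; youngest to oldest: Permian, Cambrian, Cryogenian, Stenian, Statherian, Rhyacian.
Oldest start 2300 minus youngest end 251.902 gives 2048.098 Myr overall.

Permian → Cambrian → Cryogenian → Stenian → Statherian → Rhyacian; total span 2048.098 Myr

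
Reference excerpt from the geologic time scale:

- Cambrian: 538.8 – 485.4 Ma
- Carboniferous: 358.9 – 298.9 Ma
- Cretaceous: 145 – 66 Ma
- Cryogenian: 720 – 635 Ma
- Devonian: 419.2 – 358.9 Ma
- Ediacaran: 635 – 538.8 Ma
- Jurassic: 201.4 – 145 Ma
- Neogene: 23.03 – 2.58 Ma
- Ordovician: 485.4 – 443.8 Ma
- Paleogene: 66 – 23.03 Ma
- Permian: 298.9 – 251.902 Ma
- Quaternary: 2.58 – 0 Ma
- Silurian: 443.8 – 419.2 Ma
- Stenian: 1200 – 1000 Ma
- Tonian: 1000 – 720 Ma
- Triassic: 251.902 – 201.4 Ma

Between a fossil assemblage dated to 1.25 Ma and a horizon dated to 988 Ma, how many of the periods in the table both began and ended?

13

The older date is 988 Ma and the younger is 1.25 Ma.
Periods with start < 988 and end > 1.25 Ma: Cryogenian (720–635), Ediacaran (635–538.8), Cambrian (538.8–485.4), Ordovician (485.4–443.8), Silurian (443.8–419.2), Devonian (419.2–358.9), Carboniferous (358.9–298.9), Permian (298.9–251.902), Triassic (251.902–201.4), Jurassic (201.4–145), Cretaceous (145–66), Paleogene (66–23.03), Neogene (23.03–2.58).
That is 13 complete periods.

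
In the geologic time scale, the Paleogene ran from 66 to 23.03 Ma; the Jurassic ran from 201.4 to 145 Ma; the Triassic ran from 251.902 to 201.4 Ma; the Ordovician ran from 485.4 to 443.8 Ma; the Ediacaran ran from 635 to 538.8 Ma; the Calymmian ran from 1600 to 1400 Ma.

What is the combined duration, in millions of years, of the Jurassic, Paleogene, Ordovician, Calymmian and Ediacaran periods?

Duration is start − end for each: (201.4 − 145) + (66 − 23.03) + (485.4 − 443.8) + (1600 − 1400) + (635 − 538.8).
That is 56.4 + 42.97 + 41.6 + 200 + 96.2, which totals 437.17 million years.

437.17 million years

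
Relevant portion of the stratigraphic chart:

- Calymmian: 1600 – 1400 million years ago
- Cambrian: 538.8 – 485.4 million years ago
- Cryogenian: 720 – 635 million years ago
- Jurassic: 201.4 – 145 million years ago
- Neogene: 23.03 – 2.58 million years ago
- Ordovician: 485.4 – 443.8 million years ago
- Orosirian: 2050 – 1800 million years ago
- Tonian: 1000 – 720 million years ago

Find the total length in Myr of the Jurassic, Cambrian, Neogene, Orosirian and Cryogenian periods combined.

465.25 million years

Duration is start − end for each: (201.4 − 145) + (538.8 − 485.4) + (23.03 − 2.58) + (2050 − 1800) + (720 − 635).
That is 56.4 + 53.4 + 20.45 + 250 + 85, which totals 465.25 million years.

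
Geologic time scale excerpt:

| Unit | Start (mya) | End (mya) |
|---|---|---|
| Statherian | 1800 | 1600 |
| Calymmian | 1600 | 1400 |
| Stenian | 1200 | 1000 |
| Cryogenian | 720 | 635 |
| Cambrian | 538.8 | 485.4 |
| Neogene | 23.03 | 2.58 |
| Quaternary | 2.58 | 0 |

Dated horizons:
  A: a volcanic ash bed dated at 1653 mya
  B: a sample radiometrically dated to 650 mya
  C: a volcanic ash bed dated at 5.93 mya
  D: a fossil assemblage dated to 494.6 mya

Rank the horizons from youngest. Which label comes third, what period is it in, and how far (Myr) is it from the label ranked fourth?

B, in the Cryogenian; 1003 million years to A

Sorted youngest-first by Ma: C (5.93), D (494.6), B (650), A (1653).
The third youngest is B at 650 Ma, which lies in 720–635 Ma: the Cryogenian.
The fourth youngest is A at 1653 Ma; separation = |650 − 1653| = 1003 Myr.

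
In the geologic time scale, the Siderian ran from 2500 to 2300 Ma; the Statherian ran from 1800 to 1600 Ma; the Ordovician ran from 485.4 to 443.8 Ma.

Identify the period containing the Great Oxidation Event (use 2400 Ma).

Siderian

2400 Ma lies between 2500 and 2300 Ma, so it falls in the Siderian.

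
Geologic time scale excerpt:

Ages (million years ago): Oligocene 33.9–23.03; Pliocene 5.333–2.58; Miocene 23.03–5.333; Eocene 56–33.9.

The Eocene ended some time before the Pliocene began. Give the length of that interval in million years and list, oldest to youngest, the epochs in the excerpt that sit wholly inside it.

28.567 million years; Oligocene, Miocene

End of Eocene = 33.9 Ma; start of Pliocene = 5.333 Ma.
Gap = 33.9 − 5.333 = 28.567 Myr.
Epochs wholly inside 33.9–5.333 Ma: Oligocene (33.9–23.03), Miocene (23.03–5.333).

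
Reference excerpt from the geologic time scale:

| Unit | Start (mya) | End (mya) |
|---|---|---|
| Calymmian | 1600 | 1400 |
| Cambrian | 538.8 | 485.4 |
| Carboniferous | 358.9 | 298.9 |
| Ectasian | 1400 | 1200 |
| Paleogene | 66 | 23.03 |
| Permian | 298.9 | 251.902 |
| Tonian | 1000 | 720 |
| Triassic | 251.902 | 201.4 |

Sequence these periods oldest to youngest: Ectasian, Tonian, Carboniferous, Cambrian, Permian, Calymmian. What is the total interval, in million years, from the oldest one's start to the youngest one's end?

Calymmian, Ectasian, Tonian, Cambrian, Carboniferous, Permian; total span 1348.098 Myr

Start ages (Ma): Calymmian 1600, Ectasian 1400, Tonian 1000, Cambrian 538.8, Carboniferous 358.9, Permian 298.9.
Ordered oldest to youngest: Calymmian, Ectasian, Tonian, Cambrian, Carboniferous, Permian.
Span = 1600 − 251.902 = 1348.098 Myr.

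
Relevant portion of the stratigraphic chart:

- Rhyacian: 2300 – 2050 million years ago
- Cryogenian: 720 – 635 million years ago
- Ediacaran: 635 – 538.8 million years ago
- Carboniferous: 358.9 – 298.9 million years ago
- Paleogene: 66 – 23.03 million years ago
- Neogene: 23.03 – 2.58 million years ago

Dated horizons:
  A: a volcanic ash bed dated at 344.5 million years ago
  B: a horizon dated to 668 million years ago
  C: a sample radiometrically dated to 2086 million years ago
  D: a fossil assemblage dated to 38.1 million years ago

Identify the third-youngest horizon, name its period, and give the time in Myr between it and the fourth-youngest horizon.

Sorted youngest-first by Ma: D (38.1), A (344.5), B (668), C (2086).
The third youngest is B at 668 Ma, which lies in 720–635 Ma: the Cryogenian.
The fourth youngest is C at 2086 Ma; separation = |668 − 2086| = 1418 Myr.

B, in the Cryogenian; 1418 million years to C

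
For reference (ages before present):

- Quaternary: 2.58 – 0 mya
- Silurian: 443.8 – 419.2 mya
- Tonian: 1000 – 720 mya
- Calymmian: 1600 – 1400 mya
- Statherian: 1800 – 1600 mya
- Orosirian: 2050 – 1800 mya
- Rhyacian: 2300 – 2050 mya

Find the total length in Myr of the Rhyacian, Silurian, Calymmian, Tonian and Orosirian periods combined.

Each duration: Rhyacian = 250; Silurian = 24.6; Calymmian = 200; Tonian = 280; Orosirian = 250.
Sum: 250 + 24.6 + 200 + 280 + 250 = 1004.6 Myr.

1004.6 million years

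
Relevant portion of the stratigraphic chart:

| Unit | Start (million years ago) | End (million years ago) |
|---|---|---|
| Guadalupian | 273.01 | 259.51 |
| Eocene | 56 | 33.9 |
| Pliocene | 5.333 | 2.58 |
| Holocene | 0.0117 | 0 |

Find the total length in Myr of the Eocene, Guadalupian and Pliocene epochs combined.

Duration is start − end for each: (56 − 33.9) + (273.01 − 259.51) + (5.333 − 2.58).
That is 22.1 + 13.5 + 2.753, which totals 38.353 million years.

38.353 million years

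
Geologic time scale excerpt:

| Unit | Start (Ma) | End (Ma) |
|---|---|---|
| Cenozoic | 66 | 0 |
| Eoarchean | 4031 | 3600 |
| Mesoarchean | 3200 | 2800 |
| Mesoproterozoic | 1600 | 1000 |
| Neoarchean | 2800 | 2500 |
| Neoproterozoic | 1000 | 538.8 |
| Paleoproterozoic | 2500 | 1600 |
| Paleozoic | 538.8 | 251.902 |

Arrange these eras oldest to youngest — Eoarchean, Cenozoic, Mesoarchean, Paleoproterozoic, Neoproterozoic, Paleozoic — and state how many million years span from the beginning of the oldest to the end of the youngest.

Eoarchean, Mesoarchean, Paleoproterozoic, Neoproterozoic, Paleozoic, Cenozoic; total span 4031 Myr

Start ages (Ma): Eoarchean 4031, Mesoarchean 3200, Paleoproterozoic 2500, Neoproterozoic 1000, Paleozoic 538.8, Cenozoic 66.
Ordered oldest to youngest: Eoarchean, Mesoarchean, Paleoproterozoic, Neoproterozoic, Paleozoic, Cenozoic.
Span = 4031 − 0 = 4031 Myr.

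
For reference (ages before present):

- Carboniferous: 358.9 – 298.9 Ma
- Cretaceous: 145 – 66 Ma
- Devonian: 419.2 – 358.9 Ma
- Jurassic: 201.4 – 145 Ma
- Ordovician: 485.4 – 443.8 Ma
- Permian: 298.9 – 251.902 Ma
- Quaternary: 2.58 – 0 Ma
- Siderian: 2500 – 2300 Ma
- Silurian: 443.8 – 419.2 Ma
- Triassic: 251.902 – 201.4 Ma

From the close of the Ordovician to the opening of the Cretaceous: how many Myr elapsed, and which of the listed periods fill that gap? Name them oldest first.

298.8 million years; Silurian, Devonian, Carboniferous, Permian, Triassic, Jurassic

End of Ordovician = 443.8 Ma; start of Cretaceous = 145 Ma.
Gap = 443.8 − 145 = 298.8 Myr.
Periods wholly inside 443.8–145 Ma: Silurian (443.8–419.2), Devonian (419.2–358.9), Carboniferous (358.9–298.9), Permian (298.9–251.902), Triassic (251.902–201.4), Jurassic (201.4–145).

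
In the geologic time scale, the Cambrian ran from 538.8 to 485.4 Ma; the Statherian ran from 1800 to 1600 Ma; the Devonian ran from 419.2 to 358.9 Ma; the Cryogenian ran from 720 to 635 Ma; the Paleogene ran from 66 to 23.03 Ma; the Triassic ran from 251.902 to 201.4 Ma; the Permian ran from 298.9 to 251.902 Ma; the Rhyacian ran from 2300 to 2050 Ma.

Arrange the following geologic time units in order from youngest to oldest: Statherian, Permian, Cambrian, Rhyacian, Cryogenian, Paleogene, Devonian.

Paleogene, Permian, Devonian, Cambrian, Cryogenian, Statherian, Rhyacian

Read off each span (Ma): Statherian 1800–1600; Permian 298.9–251.902; Cambrian 538.8–485.4; Rhyacian 2300–2050; Cryogenian 720–635; Paleogene 66–23.03; Devonian 419.2–358.9.
Larger Ma is older, so oldest→youngest is Rhyacian, Statherian, Cryogenian, Cambrian, Devonian, Permian, Paleogene; reverse it for youngest→oldest.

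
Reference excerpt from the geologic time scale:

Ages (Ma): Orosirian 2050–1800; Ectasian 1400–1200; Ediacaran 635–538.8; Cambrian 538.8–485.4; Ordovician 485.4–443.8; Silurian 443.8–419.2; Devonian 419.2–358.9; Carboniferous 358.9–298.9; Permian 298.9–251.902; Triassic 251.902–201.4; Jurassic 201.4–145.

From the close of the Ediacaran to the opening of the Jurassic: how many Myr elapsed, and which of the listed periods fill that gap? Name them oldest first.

337.4 million years; Cambrian, Ordovician, Silurian, Devonian, Carboniferous, Permian, Triassic

End of Ediacaran = 538.8 Ma; start of Jurassic = 201.4 Ma.
Gap = 538.8 − 201.4 = 337.4 Myr.
Periods wholly inside 538.8–201.4 Ma: Cambrian (538.8–485.4), Ordovician (485.4–443.8), Silurian (443.8–419.2), Devonian (419.2–358.9), Carboniferous (358.9–298.9), Permian (298.9–251.902), Triassic (251.902–201.4).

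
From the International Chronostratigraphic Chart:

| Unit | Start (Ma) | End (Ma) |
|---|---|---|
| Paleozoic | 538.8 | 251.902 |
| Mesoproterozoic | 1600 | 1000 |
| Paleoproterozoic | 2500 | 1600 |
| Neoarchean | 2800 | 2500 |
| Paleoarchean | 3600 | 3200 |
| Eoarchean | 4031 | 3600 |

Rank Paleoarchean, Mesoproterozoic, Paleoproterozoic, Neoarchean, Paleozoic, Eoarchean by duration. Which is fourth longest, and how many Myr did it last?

Paleoarchean, 400 million years

Start − end for each: Paleoarchean 3600 − 3200 = 400; Mesoproterozoic 1600 − 1000 = 600; Paleoproterozoic 2500 − 1600 = 900; Neoarchean 2800 − 2500 = 300; Paleozoic 538.8 − 251.902 = 286.898; Eoarchean 4031 − 3600 = 431.
Ranking these from longest: Paleoproterozoic > Mesoproterozoic > Eoarchean > Paleoarchean > Neoarchean > Paleozoic.
Position 4 in that ranking is Paleoarchean, which lasted 400 Myr.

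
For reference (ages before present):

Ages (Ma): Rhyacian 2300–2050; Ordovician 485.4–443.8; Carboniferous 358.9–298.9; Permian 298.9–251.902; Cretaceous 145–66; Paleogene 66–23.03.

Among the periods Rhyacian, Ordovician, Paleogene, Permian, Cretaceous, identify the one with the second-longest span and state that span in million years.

Start − end for each: Rhyacian 2300 − 2050 = 250; Ordovician 485.4 − 443.8 = 41.6; Paleogene 66 − 23.03 = 42.97; Permian 298.9 − 251.902 = 46.998; Cretaceous 145 − 66 = 79.
Ranking these from longest: Rhyacian > Cretaceous > Permian > Paleogene > Ordovician.
Position 2 in that ranking is Cretaceous, which lasted 79 Myr.

Cretaceous, 79 million years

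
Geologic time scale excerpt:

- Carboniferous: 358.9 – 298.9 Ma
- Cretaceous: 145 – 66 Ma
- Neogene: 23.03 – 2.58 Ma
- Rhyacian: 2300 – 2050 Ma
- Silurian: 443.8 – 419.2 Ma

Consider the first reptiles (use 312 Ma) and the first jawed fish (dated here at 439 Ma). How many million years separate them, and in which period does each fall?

127 million years apart; the first in the Carboniferous, the second in the Silurian

Elapsed time: 439 − 312 = 127 Myr.
312 Ma lies within 358.9–298.9 Ma: Carboniferous.
439 Ma lies within 443.8–419.2 Ma: Silurian.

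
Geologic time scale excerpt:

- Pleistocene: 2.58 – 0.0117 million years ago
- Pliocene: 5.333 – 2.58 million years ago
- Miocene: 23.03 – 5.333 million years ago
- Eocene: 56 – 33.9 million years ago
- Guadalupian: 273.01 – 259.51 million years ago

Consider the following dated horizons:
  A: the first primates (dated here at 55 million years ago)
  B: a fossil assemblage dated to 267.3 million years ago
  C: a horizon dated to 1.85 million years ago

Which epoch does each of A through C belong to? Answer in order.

Match each age against the start–end ranges in the excerpt: A = 55 Ma → Eocene (56–33.9); B = 267.3 Ma → Guadalupian (273.01–259.51); C = 1.85 Ma → Pleistocene (2.58–0.0117).

A — Eocene; B — Guadalupian; C — Pleistocene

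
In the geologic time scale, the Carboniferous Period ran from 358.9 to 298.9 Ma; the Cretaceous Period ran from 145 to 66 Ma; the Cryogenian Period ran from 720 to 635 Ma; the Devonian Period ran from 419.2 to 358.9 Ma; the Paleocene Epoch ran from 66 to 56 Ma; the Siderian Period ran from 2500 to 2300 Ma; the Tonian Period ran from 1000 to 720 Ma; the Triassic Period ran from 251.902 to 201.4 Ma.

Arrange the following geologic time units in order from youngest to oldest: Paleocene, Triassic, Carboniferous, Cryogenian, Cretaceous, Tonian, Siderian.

The oldest of these is Siderian (starts 2500 Ma) and the youngest is Paleocene (ends 56 Ma).
In between, by decreasing start age: Tonian (1000), Cryogenian (720), Carboniferous (358.9), Triassic (251.902), Cretaceous (145).
Listing youngest first means reversing that sequence.

Paleocene, Cretaceous, Triassic, Carboniferous, Cryogenian, Tonian, Siderian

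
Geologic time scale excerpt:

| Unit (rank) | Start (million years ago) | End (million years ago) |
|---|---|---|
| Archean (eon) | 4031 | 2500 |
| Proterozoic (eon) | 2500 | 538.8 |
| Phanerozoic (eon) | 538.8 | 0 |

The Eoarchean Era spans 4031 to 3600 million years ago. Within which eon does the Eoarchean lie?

Archean

The Eoarchean (4031–3600 Ma) lies entirely within 4031–2500 Ma, the Archean Eon.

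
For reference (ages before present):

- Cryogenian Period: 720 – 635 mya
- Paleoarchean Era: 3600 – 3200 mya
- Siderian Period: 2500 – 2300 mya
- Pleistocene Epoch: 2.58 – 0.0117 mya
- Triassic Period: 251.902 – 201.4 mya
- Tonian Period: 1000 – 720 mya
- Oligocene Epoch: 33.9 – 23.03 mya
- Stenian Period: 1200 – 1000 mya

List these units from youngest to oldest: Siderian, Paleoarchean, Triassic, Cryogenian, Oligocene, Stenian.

Oligocene → Triassic → Cryogenian → Stenian → Siderian → Paleoarchean

Read off each span (Ma): Siderian 2500–2300; Paleoarchean 3600–3200; Triassic 251.902–201.4; Cryogenian 720–635; Oligocene 33.9–23.03; Stenian 1200–1000.
Larger Ma is older, so oldest→youngest is Paleoarchean, Siderian, Stenian, Cryogenian, Triassic, Oligocene; reverse it for youngest→oldest.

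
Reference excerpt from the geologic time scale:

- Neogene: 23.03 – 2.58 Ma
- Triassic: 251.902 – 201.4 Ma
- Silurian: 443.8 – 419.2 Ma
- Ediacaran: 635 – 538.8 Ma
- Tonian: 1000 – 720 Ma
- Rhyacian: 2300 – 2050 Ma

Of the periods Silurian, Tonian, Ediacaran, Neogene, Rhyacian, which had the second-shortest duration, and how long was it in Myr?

Durations: Silurian 24.6; Tonian 280; Ediacaran 96.2; Neogene 20.45; Rhyacian 250 Myr.
Sorted shortest-first: Neogene (20.45), Silurian (24.6), Ediacaran (96.2), Rhyacian (250), Tonian (280).
The second shortest is Silurian at 24.6 Myr.

Silurian, 24.6 million years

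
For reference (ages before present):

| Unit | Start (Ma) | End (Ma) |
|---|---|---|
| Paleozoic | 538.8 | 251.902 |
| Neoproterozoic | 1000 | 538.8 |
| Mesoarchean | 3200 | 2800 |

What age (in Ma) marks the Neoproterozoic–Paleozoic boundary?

The Neoproterozoic ends and the Paleozoic begins at 538.8 Ma.

538.8 Ma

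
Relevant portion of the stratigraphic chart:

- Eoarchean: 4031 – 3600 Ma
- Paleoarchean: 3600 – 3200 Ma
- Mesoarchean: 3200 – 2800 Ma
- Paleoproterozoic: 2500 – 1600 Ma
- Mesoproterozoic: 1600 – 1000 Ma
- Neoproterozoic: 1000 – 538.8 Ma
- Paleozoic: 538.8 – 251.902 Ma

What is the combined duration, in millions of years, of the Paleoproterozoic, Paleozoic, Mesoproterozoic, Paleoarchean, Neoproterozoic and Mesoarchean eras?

Duration is start − end for each: (2500 − 1600) + (538.8 − 251.902) + (1600 − 1000) + (3600 − 3200) + (1000 − 538.8) + (3200 − 2800).
That is 900 + 286.898 + 600 + 400 + 461.2 + 400, which totals 3048.098 million years.

3048.098 million years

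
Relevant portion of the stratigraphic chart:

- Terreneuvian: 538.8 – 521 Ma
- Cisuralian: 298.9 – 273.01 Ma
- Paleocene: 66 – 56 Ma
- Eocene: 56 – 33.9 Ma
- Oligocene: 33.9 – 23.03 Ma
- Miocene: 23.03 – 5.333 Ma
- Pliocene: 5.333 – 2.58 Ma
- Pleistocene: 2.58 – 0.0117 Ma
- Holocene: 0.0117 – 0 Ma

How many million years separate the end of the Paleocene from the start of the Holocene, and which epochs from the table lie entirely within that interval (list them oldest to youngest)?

55.9883 million years; Eocene, Oligocene, Miocene, Pliocene, Pleistocene

End of Paleocene = 56 Ma; start of Holocene = 0.0117 Ma.
Gap = 56 − 0.0117 = 55.9883 Myr.
Epochs wholly inside 56–0.0117 Ma: Eocene (56–33.9), Oligocene (33.9–23.03), Miocene (23.03–5.333), Pliocene (5.333–2.58), Pleistocene (2.58–0.0117).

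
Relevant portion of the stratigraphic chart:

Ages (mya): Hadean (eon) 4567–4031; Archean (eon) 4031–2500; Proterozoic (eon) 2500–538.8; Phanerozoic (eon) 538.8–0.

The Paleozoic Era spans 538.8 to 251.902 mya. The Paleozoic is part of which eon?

Phanerozoic

The Paleozoic (538.8–251.902 Ma) lies entirely within 538.8–0 Ma, the Phanerozoic Eon.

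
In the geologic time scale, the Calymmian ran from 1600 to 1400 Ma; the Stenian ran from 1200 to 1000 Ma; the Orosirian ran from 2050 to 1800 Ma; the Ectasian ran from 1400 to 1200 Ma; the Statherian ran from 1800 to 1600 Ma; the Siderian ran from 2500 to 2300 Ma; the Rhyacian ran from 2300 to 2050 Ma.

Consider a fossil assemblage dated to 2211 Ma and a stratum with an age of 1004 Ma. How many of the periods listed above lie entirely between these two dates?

4

2211 Ma sits inside the Rhyacian (2300–2050) and 1004 Ma inside the Stenian (1200–1000); neither of those is wholly between the two dates.
The listed periods lying completely between them are Orosirian, Statherian, Calymmian, Ectasian — 4 in all.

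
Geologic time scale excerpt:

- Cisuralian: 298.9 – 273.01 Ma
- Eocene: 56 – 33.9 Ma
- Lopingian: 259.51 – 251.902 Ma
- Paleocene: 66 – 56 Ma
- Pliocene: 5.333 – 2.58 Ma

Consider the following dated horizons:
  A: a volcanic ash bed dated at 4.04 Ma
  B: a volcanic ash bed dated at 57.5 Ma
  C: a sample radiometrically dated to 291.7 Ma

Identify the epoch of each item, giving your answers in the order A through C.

A — Pliocene; B — Paleocene; C — Cisuralian

A: 4.04 Ma lies in 5.333–2.58 Ma, so Pliocene.
B: 57.5 Ma lies in 66–56 Ma, so Paleocene.
C: 291.7 Ma lies in 298.9–273.01 Ma, so Cisuralian.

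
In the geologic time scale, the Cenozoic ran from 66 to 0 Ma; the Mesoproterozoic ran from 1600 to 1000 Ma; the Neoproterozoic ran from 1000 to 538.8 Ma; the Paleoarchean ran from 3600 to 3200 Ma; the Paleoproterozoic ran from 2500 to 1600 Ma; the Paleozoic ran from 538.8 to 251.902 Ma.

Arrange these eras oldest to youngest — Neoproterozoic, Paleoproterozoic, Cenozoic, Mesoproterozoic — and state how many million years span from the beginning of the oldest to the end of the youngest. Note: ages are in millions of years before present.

Paleoproterozoic → Mesoproterozoic → Neoproterozoic → Cenozoic; total span 2500 Myr

From the excerpt: Neoproterozoic 1000–538.8; Paleoproterozoic 2500–1600; Cenozoic 66–0; Mesoproterozoic 1600–1000 (Ma).
Larger Ma is earlier, so the oldest is Paleoproterozoic and the youngest is Cenozoic; oldest to youngest: Paleoproterozoic, Mesoproterozoic, Neoproterozoic, Cenozoic.
Oldest start 2500 minus youngest end 0 gives 2500 Myr overall.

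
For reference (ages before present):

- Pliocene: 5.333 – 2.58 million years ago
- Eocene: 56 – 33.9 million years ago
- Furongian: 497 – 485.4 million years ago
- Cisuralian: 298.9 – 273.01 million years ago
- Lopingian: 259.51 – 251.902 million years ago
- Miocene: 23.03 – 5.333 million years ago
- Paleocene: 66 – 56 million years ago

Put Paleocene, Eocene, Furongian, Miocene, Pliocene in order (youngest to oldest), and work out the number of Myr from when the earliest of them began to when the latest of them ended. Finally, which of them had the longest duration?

Pliocene, Miocene, Eocene, Paleocene, Furongian; total span 494.42 Myr; longest is Eocene

Start ages (Ma): Furongian 497, Paleocene 66, Eocene 56, Miocene 23.03, Pliocene 5.333.
Ordered youngest to oldest: Pliocene, Miocene, Eocene, Paleocene, Furongian.
Span = 497 − 2.58 = 494.42 Myr.
Durations: Eocene 22.1, Miocene 17.697, Furongian 11.6, Pliocene 2.753, Paleocene 10 → longest is Eocene (22.1 Myr).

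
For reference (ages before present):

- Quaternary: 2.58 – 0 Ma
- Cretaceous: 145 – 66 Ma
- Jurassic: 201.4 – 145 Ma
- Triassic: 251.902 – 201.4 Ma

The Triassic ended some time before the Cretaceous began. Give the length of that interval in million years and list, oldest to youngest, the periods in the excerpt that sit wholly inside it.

56.4 million years; Jurassic

The Triassic closes at 201.4 Ma and the Cretaceous opens at 145 Ma, so the interval is 201.4 − 145 = 56.4 Myr.
A period fits inside if it starts at or after 201.4 Ma and ends at or before 145 Ma; oldest first that gives Jurassic.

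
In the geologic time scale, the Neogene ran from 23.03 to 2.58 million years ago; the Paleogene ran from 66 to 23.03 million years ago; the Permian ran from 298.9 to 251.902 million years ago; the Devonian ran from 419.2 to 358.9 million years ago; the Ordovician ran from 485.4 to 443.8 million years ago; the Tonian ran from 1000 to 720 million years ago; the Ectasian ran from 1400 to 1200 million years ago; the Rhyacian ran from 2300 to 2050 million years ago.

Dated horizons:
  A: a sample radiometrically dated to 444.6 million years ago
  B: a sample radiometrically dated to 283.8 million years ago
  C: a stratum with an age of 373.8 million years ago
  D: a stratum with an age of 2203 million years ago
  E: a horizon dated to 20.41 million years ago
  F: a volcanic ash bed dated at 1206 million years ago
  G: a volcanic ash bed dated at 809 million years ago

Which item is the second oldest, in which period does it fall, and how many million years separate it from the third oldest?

F, in the Ectasian; 397 million years to G

Larger Ma means older, so oldest first: D 2203 > F 1206 > G 809 > A 444.6 > C 373.8 > B 283.8 > E 20.41.
Counting 2 along gives F (1206 Ma); the excerpt puts that inside the Ectasian, 1400–1200 Ma.
Next in line is G (809 Ma), and 1206 − 809 = 397 Myr.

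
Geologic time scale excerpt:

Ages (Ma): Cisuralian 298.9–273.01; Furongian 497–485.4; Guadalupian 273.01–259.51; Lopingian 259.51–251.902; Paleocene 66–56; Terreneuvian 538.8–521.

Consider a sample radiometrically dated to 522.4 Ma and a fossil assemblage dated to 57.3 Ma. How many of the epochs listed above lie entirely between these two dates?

The older date is 522.4 Ma and the younger is 57.3 Ma.
Epochs with start < 522.4 and end > 57.3 Ma: Furongian (497–485.4), Cisuralian (298.9–273.01), Guadalupian (273.01–259.51), Lopingian (259.51–251.902).
That is 4 complete epochs.

4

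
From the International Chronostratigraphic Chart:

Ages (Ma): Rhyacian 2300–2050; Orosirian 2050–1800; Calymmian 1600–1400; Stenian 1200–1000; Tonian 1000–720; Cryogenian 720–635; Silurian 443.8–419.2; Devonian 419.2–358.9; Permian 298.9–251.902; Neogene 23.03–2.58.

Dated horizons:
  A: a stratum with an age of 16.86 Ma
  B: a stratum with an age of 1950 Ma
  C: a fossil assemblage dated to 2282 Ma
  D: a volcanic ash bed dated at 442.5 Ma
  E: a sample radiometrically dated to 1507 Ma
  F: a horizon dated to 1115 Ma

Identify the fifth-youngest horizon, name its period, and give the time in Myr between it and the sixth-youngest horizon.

B, in the Orosirian; 332 million years to C

Smaller Ma means younger, so youngest first: A 16.86 < D 442.5 < F 1115 < E 1507 < B 1950 < C 2282.
Counting 5 along gives B (1950 Ma); the excerpt puts that inside the Orosirian, 2050–1800 Ma.
Next in line is C (2282 Ma), and 2282 − 1950 = 332 Myr.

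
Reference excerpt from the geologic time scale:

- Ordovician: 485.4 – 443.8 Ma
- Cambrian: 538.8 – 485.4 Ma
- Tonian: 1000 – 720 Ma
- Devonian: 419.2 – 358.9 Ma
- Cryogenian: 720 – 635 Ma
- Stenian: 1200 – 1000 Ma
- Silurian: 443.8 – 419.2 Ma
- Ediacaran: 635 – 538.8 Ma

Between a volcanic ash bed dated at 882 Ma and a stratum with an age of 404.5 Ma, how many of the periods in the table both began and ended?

5

The older date is 882 Ma and the younger is 404.5 Ma.
Periods with start < 882 and end > 404.5 Ma: Cryogenian (720–635), Ediacaran (635–538.8), Cambrian (538.8–485.4), Ordovician (485.4–443.8), Silurian (443.8–419.2).
That is 5 complete periods.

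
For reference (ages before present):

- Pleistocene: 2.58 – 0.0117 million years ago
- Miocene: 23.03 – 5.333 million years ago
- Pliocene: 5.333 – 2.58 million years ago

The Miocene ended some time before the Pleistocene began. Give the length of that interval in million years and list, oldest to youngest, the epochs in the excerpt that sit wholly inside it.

2.753 million years; Pliocene

The Miocene closes at 5.333 Ma and the Pleistocene opens at 2.58 Ma, so the interval is 5.333 − 2.58 = 2.753 Myr.
An epoch fits inside if it starts at or after 5.333 Ma and ends at or before 2.58 Ma; oldest first that gives Pliocene.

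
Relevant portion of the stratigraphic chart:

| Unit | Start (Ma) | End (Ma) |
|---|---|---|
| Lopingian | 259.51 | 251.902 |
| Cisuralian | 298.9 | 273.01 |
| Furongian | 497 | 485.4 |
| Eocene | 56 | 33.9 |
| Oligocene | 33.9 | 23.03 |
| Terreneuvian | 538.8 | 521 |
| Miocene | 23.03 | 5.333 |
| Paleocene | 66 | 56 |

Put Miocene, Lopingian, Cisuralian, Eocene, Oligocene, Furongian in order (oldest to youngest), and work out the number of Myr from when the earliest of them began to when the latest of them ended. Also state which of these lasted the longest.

Furongian, Cisuralian, Lopingian, Eocene, Oligocene, Miocene; total span 491.667 Myr; longest is Cisuralian

Start ages (Ma): Furongian 497, Cisuralian 298.9, Lopingian 259.51, Eocene 56, Oligocene 33.9, Miocene 23.03.
Ordered oldest to youngest: Furongian, Cisuralian, Lopingian, Eocene, Oligocene, Miocene.
Span = 497 − 5.333 = 491.667 Myr.
Durations: Lopingian 7.608, Eocene 22.1, Furongian 11.6, Cisuralian 25.89, Miocene 17.697, Oligocene 10.87 → longest is Cisuralian (25.89 Myr).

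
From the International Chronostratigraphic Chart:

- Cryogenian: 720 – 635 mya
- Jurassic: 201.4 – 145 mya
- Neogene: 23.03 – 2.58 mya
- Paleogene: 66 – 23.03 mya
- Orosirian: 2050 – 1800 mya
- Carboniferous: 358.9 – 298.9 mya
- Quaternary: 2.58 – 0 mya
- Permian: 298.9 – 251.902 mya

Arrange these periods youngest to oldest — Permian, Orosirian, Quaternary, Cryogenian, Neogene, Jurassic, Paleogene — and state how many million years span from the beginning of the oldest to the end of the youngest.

Quaternary → Neogene → Paleogene → Jurassic → Permian → Cryogenian → Orosirian; total span 2050 Myr

From the excerpt: Permian 298.9–251.902; Orosirian 2050–1800; Quaternary 2.58–0; Cryogenian 720–635; Neogene 23.03–2.58; Jurassic 201.4–145; Paleogene 66–23.03 (Ma).
Larger Ma is earlier, so the oldest is Orosirian and the youngest is Quaternary; youngest to oldest: Quaternary, Neogene, Paleogene, Jurassic, Permian, Cryogenian, Orosirian.
Oldest start 2050 minus youngest end 0 gives 2050 Myr overall.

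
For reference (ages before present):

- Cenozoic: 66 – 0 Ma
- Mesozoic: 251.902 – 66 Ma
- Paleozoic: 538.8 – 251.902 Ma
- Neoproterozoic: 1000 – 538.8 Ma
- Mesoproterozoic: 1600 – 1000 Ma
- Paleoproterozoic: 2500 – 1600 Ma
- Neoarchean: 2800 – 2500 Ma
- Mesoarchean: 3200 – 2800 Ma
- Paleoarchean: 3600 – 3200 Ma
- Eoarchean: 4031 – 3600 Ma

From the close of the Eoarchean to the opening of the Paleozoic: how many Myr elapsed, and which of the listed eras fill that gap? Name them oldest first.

3061.2 million years; Paleoarchean, Mesoarchean, Neoarchean, Paleoproterozoic, Mesoproterozoic, Neoproterozoic

End of Eoarchean = 3600 Ma; start of Paleozoic = 538.8 Ma.
Gap = 3600 − 538.8 = 3061.2 Myr.
Eras wholly inside 3600–538.8 Ma: Paleoarchean (3600–3200), Mesoarchean (3200–2800), Neoarchean (2800–2500), Paleoproterozoic (2500–1600), Mesoproterozoic (1600–1000), Neoproterozoic (1000–538.8).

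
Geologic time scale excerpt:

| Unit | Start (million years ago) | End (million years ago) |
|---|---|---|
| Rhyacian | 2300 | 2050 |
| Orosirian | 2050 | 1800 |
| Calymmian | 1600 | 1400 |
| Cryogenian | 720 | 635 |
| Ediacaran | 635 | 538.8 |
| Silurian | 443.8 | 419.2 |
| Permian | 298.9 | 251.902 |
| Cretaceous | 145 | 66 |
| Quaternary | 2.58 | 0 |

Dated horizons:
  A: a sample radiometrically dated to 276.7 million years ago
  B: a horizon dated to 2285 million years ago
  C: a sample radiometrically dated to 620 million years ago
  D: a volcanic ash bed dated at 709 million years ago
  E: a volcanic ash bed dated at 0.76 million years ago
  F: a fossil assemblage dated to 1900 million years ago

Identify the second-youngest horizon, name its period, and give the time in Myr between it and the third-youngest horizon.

Sorted youngest-first by Ma: E (0.76), A (276.7), C (620), D (709), F (1900), B (2285).
The second youngest is A at 276.7 Ma, which lies in 298.9–251.902 Ma: the Permian.
The third youngest is C at 620 Ma; separation = |276.7 − 620| = 343.3 Myr.

A, in the Permian; 343.3 million years to C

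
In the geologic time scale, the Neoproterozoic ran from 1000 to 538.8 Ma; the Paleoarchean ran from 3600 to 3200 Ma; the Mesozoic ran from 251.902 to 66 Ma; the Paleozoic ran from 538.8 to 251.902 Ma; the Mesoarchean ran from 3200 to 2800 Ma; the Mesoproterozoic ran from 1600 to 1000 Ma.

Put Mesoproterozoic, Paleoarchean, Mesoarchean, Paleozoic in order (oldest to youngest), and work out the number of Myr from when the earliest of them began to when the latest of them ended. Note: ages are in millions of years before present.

Paleoarchean, Mesoarchean, Mesoproterozoic, Paleozoic; total span 3348.098 Myr

Start ages (Ma): Paleoarchean 3600, Mesoarchean 3200, Mesoproterozoic 1600, Paleozoic 538.8.
Ordered oldest to youngest: Paleoarchean, Mesoarchean, Mesoproterozoic, Paleozoic.
Span = 3600 − 251.902 = 3348.098 Myr.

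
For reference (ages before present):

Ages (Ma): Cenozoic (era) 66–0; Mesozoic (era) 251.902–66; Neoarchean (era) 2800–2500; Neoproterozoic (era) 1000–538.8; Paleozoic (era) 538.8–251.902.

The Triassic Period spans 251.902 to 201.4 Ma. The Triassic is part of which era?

The Triassic (251.902–201.4 Ma) lies entirely within 251.902–66 Ma, the Mesozoic Era.

Mesozoic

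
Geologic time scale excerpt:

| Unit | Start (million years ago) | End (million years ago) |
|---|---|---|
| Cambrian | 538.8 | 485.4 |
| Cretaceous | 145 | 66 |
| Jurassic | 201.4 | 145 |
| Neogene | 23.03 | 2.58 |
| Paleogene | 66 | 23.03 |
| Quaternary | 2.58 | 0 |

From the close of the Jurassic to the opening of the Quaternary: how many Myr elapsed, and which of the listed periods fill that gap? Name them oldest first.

End of Jurassic = 145 Ma; start of Quaternary = 2.58 Ma.
Gap = 145 − 2.58 = 142.42 Myr.
Periods wholly inside 145–2.58 Ma: Cretaceous (145–66), Paleogene (66–23.03), Neogene (23.03–2.58).

142.42 million years; Cretaceous, Paleogene, Neogene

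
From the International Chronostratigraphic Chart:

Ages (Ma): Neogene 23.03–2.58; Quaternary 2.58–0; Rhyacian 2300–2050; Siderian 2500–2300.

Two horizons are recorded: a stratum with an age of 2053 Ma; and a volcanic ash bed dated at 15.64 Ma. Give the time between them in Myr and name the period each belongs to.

2037.36 million years apart; the first in the Rhyacian, the second in the Neogene

Elapsed time: 2053 − 15.64 = 2037.36 Myr.
2053 Ma lies within 2300–2050 Ma: Rhyacian.
15.64 Ma lies within 23.03–2.58 Ma: Neogene.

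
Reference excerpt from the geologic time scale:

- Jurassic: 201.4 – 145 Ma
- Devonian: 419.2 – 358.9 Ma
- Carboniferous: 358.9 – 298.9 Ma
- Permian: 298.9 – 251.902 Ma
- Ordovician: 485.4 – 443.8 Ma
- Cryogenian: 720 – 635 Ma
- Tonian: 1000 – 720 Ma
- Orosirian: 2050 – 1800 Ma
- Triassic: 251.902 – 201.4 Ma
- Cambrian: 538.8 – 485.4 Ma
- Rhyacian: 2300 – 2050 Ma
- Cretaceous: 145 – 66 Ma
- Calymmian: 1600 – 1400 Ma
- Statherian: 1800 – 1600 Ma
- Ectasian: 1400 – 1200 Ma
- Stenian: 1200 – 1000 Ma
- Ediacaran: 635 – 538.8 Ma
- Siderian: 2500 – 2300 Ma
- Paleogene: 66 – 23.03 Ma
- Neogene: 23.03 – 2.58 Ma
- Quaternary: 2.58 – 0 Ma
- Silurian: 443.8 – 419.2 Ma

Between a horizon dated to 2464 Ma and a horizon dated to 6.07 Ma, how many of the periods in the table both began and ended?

19

2464 Ma sits inside the Siderian (2500–2300) and 6.07 Ma inside the Neogene (23.03–2.58); neither of those is wholly between the two dates.
The listed periods lying completely between them are Rhyacian, Orosirian, Statherian, Calymmian, Ectasian, Stenian, Tonian, Cryogenian, Ediacaran, Cambrian, Ordovician, Silurian, Devonian, Carboniferous, Permian, Triassic, Jurassic, Cretaceous, Paleogene — 19 in all.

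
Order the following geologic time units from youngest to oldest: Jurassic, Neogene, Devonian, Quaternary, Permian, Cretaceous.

Group by era (each group listed oldest first) — Paleozoic: Devonian, Permian; Mesozoic: Jurassic, Cretaceous; Cenozoic: Neogene, Quaternary. The eras run Paleozoic → Mesozoic → Cenozoic. Concatenating the groups in that era order and then reversing gives youngest to oldest.

Quaternary, Neogene, Cretaceous, Jurassic, Permian, Devonian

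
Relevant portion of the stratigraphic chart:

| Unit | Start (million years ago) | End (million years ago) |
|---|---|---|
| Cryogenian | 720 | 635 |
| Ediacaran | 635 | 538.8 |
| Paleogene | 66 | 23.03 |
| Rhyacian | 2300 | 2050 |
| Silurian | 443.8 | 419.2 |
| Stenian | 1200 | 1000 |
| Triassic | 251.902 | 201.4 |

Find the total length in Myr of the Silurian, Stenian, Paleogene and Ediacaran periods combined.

363.77 million years

Each duration: Silurian = 24.6; Stenian = 200; Paleogene = 42.97; Ediacaran = 96.2.
Sum: 24.6 + 200 + 42.97 + 96.2 = 363.77 Myr.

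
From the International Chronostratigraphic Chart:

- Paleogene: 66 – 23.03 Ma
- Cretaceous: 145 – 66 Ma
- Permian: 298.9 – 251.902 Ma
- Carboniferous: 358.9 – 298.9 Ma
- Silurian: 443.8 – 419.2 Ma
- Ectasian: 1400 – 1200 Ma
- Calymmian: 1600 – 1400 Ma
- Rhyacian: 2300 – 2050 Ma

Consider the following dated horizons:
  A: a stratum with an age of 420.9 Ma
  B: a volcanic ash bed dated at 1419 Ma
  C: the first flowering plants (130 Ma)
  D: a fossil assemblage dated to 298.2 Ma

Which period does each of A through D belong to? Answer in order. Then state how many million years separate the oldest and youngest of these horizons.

A: 420.9 Ma lies in 443.8–419.2 Ma, so Silurian.
B: 1419 Ma lies in 1600–1400 Ma, so Calymmian.
C: 130 Ma lies in 145–66 Ma, so Cretaceous.
D: 298.2 Ma lies in 298.9–251.902 Ma, so Permian.
Oldest = 1419 Ma, youngest = 130 Ma → span 1289 Myr.

A — Silurian; B — Calymmian; C — Cretaceous; D — Permian; span 1289 million years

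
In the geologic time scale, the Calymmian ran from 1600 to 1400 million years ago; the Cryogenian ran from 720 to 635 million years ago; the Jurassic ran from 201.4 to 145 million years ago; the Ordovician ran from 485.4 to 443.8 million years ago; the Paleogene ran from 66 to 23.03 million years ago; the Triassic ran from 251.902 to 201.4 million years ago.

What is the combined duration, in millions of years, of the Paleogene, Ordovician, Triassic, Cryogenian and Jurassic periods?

276.472 million years

Duration is start − end for each: (66 − 23.03) + (485.4 − 443.8) + (251.902 − 201.4) + (720 − 635) + (201.4 − 145).
That is 42.97 + 41.6 + 50.502 + 85 + 56.4, which totals 276.472 million years.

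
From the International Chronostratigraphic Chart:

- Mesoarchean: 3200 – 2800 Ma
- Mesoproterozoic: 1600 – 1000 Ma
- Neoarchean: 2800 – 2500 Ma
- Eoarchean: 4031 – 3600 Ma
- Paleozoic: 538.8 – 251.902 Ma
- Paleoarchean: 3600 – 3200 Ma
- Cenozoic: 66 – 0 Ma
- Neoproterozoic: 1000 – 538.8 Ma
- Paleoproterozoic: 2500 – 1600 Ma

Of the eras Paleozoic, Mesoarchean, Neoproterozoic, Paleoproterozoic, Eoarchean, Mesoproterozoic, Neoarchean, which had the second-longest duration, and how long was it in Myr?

Mesoproterozoic, 600 million years

Start − end for each: Paleozoic 538.8 − 251.902 = 286.898; Mesoarchean 3200 − 2800 = 400; Neoproterozoic 1000 − 538.8 = 461.2; Paleoproterozoic 2500 − 1600 = 900; Eoarchean 4031 − 3600 = 431; Mesoproterozoic 1600 − 1000 = 600; Neoarchean 2800 − 2500 = 300.
Ranking these from longest: Paleoproterozoic > Mesoproterozoic > Neoproterozoic > Eoarchean > Mesoarchean > Neoarchean > Paleozoic.
Position 2 in that ranking is Mesoproterozoic, which lasted 600 Myr.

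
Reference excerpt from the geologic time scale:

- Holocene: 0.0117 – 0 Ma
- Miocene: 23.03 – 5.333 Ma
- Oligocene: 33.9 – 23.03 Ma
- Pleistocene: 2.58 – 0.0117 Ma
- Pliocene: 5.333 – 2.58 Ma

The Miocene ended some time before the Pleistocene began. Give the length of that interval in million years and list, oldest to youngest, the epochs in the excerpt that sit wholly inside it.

2.753 million years; Pliocene

End of Miocene = 5.333 Ma; start of Pleistocene = 2.58 Ma.
Gap = 5.333 − 2.58 = 2.753 Myr.
Epochs wholly inside 5.333–2.58 Ma: Pliocene (5.333–2.58).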